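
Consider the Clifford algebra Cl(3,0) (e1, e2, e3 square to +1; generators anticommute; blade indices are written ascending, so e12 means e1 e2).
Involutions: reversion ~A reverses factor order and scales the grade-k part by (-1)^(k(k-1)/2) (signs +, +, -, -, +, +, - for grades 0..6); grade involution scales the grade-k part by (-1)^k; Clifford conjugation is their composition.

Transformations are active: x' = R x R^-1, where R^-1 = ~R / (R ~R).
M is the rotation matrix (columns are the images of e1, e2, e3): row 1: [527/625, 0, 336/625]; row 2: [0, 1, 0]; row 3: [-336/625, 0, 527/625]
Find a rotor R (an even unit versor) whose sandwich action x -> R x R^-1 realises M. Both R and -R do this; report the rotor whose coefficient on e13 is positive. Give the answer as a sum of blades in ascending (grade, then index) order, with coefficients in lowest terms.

Method: write R = a + b12*e12 + b13*e13 + b23*e23 with a^2 + b12^2 + b13^2 + b23^2 = 1 (so R^-1 = ~R). Expanding the columns R e_j ~R gives tr M = 4a^2 - 1 and, from the antisymmetric part, M21 - M12 = -4a*b12, M13 - M31 = 4a*b13, M32 - M23 = -4a*b23.
Here tr M = 1679/625, so a^2 = (1 + tr M)/4 = 576/625 and a = ±24/25. Taking a = 24/25: M21 - M12 = 0, M13 - M31 = 672/625, M32 - M23 = 0, giving b12 = 0, b13 = 7/25, b23 = 0, i.e. R = 24/25 + 7/25*e13.
Its e13 coefficient is already positive.
Answer: 24/25 + 7/25*e13. Why the constraint matters: R and -R act identically through the sandwich — M has trace 1679/625 either way — so only the sign condition on e13 picks one of the two preimages.


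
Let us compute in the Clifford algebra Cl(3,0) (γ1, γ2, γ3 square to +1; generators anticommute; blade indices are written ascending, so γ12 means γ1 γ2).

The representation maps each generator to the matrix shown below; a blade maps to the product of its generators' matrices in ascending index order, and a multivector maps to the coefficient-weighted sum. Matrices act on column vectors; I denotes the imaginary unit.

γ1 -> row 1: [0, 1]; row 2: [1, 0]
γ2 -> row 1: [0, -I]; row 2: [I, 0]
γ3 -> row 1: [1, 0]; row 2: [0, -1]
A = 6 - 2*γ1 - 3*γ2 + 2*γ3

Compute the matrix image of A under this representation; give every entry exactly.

M = (6)*1 + (-2)*rho(γ1) + (-3)*rho(γ2) + (2)*rho(γ3), summed entrywise (1 is the identity matrix):
Answer: row 1: [8, -2 + 3*I]; row 2: [-2 - 3*I, 4]


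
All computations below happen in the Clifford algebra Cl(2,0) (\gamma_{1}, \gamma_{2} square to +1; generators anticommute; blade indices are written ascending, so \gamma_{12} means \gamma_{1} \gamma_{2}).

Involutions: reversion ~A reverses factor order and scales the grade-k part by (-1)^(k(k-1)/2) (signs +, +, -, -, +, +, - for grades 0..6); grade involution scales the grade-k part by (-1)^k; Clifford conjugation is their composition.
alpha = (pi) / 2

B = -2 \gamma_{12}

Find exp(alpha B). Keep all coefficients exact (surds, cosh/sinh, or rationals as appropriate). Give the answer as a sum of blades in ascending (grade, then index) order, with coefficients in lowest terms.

B^2 = (-2)^2*(\gamma_{12})^2 = 4*(-1) = -4 (a basis 2-blade squares to minus the product of its generators' squares).
B^2 = -4 — the series telescopes trigonometrically here: l = 2, alpha*l = \pi, so exp(alpha B) = cos(\pi) + (sin(\pi)/2)*B = -1 + (0)*B.
Answer: -1


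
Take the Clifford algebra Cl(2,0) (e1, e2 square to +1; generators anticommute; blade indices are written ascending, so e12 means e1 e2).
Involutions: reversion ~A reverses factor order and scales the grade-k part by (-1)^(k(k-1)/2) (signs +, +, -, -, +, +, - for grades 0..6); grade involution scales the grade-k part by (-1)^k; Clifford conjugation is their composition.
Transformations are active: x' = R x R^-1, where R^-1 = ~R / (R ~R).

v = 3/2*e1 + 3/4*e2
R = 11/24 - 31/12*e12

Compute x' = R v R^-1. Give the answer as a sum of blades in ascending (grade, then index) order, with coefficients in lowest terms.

~R = 11/24 + 31/12*e12, and R ~R = 3965/576, so R^-1 = ~R / (3965/576).
R v = -5/4*e1 + 135/32*e2
Answer: -2643/1586*e1 - 597/3172*e2


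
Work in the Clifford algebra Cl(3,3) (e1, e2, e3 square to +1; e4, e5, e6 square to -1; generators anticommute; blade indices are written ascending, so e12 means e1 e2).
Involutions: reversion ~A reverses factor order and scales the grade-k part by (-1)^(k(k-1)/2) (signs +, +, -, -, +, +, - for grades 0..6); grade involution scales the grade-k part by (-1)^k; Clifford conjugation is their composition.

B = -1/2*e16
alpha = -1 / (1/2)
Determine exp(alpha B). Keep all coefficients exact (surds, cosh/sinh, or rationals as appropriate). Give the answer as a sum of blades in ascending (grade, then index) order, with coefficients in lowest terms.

B^2 = (-1/2)^2*(e16)^2 = 1/4*(+1) = 1/4 (a basis 2-blade squares to minus the product of its generators' squares).
B^2 = 1/4 — hyperbolic case — the even/odd split gives cosh and sinh: l = 1/2, alpha*l = -1, so exp(alpha B) = cosh(-1) + (sinh(-1)/(1/2))*B = cosh(1) + (-2*sinh(1))*B.
Answer: cosh(1) + sinh(1)*e16


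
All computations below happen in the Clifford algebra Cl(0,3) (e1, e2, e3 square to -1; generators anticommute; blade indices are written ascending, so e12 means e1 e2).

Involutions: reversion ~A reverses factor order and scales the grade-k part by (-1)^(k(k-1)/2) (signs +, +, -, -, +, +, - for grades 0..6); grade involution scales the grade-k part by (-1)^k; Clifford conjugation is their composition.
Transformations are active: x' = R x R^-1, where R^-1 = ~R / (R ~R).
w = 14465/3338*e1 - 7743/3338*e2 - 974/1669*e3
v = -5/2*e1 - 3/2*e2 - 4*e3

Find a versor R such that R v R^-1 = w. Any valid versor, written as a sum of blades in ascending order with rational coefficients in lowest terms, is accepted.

Equal squares first: v^2 = w^2 = -49/2. Then v + w = 3060/1669*e1 - 6375/1669*e2 - 7650/1669*e3 is a versor taking v to w, provided it is invertible.
Answer: 3060/1669*e1 - 6375/1669*e2 - 7650/1669*e3


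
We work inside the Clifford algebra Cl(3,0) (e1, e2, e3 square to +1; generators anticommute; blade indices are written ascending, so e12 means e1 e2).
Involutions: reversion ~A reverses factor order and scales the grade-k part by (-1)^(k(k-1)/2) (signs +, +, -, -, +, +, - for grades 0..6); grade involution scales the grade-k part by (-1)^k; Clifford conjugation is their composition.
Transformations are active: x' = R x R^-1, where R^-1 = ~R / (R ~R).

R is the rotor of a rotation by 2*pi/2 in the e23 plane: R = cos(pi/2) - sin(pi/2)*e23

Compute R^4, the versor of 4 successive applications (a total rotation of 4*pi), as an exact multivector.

Half-angle bookkeeping: 4 applications in e23 add up to rotor phase 4*pi/2 = 2*pi, so R^4 = cos(2*pi) - sin(2*pi)*e23.
cos(2*pi) = 1 and sin(2*pi) = 0, so R^4 = 1. The total rotation 4*pi is 2 full turns, so every vector returns to itself, yet the rotor is +1, back on the identity sheet (an even number of 2*pi turns).
Answer: 1


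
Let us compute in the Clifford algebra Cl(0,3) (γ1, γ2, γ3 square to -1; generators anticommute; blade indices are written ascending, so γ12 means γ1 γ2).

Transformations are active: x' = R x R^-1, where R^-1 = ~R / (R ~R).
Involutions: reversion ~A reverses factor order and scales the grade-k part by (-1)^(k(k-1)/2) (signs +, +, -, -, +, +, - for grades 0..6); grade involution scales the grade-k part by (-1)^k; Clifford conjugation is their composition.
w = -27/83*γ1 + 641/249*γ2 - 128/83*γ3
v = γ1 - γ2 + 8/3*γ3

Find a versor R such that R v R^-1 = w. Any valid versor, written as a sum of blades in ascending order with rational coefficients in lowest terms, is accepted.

The midline construction: v and w both square to -82/9, so reflecting in their sum 56/83*γ1 + 392/249*γ2 + 280/249*γ3 exchanges them.
Answer: 56/83*γ1 + 392/249*γ2 + 280/249*γ3


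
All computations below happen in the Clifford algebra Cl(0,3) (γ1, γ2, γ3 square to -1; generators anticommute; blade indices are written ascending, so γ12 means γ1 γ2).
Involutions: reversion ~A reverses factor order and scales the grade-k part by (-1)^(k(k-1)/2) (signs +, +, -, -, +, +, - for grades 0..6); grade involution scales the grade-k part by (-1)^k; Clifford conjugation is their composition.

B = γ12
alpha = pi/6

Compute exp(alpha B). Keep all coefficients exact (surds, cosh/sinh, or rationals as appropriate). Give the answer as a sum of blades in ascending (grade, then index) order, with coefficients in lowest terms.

B^2 = (1)^2*(γ12)^2 = 1*(-1) = -1 (a basis 2-blade squares to minus the product of its generators' squares).
B^2 = -1 — since the square is negative, the closed form is circular: l = 1, alpha*l = pi/6, so exp(alpha B) = cos(pi/6) + (sin(pi/6)/1)*B = sqrt(3)/2 + (1/2)*B.
Answer: sqrt(3)/2 + 1/2*γ12


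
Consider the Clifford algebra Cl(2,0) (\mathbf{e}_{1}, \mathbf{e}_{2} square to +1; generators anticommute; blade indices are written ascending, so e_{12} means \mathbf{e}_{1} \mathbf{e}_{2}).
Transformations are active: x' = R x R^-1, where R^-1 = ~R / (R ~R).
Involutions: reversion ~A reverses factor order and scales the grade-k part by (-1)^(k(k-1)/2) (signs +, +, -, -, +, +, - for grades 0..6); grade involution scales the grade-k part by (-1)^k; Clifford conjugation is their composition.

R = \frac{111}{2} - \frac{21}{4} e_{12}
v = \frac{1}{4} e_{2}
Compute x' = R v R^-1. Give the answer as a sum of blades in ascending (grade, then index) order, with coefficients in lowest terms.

~R = \frac{111}{2} + \frac{21}{4} e_{12}, and R ~R = \frac{49725}{16}, so R^-1 = ~R / (\frac{49725}{16}).
R v = -\frac{21}{16} e_{1} + \frac{111}{8} e_{2}
Answer: -\frac{259}{5525} e_{1} + \frac{5427}{22100} e_{2}


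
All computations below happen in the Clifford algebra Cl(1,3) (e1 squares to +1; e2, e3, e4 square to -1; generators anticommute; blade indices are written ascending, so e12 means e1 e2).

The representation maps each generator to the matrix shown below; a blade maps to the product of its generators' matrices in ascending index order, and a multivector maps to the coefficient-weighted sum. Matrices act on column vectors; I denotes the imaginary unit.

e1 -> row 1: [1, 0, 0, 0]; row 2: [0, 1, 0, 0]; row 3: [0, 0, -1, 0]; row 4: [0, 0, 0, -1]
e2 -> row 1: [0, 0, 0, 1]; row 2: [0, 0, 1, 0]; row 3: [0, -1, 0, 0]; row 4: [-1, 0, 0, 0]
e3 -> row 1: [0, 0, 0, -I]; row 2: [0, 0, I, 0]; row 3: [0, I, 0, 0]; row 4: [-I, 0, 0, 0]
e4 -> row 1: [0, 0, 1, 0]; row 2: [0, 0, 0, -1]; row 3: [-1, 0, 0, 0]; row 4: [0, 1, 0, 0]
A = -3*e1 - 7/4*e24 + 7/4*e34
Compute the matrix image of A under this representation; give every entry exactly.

Bivector images (products of the table entries): rho(e24) = rho(e2)rho(e4) = row 1: [0, 1, 0, 0]; row 2: [-1, 0, 0, 0]; row 3: [0, 0, 0, 1]; row 4: [0, 0, -1, 0]; rho(e34) = rho(e3)rho(e4) = row 1: [0, -I, 0, 0]; row 2: [-I, 0, 0, 0]; row 3: [0, 0, 0, -I]; row 4: [0, 0, -I, 0].
M = (-3)*rho(e1) + (-7/4)*rho(e24) + (7/4)*rho(e34), summed entrywise:
Answer: row 1: [-3, -7/4 - 7*I/4, 0, 0]; row 2: [7/4 - 7*I/4, -3, 0, 0]; row 3: [0, 0, 3, -7/4 - 7*I/4]; row 4: [0, 0, 7/4 - 7*I/4, 3]


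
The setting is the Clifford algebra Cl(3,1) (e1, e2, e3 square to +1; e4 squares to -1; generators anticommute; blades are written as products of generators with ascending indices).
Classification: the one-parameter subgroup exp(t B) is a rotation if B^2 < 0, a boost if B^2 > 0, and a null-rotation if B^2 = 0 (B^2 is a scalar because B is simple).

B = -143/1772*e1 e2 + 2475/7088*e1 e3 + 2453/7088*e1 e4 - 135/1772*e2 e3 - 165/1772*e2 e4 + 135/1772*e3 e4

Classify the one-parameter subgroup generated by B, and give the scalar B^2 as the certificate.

B^2 term by term: the squares give (-143/1772)^2*(e1 e2)^2 + (2475/7088)^2*(e1 e3)^2 + (2453/7088)^2*(e1 e4)^2 + (-135/1772)^2*(e2 e3)^2 + (-165/1772)^2*(e2 e4)^2 + (135/1772)^2*(e3 e4)^2 = 20449/3139984*(-1) + 6125625/50239744*(-1) + 6017209/50239744*(+1) + 18225/3139984*(-1) + 27225/3139984*(+1) + 18225/3139984*(+1) = 0 (each basis 2-blade squares to minus the product of its generators' squares); cross terms between blades sharing an index anticommute and cancel; the commuting (index-disjoint) pairs give grade-4 terms 2*c*c'*(blade product), which cancel blade by blade — e1 e2 e3 e4: -19305/1569992 + 408375/6279968 - 331155/6279968 = 0 — confirming B is simple. So B^2 = 0.
Answer: null-rotation, certificate B^2 = 0. B^2 = 0 is basis-independent, so its sign is the whole story.


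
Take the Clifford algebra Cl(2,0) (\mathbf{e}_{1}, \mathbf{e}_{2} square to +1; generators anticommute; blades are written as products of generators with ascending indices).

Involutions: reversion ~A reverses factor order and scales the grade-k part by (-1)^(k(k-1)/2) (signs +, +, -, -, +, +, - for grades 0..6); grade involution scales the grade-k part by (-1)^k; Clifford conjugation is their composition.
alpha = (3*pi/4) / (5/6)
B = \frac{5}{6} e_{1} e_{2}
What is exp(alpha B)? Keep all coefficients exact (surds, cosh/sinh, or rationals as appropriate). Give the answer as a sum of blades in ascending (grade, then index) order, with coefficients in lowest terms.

B^2 = (\frac{5}{6})^2*(e_{1} e_{2})^2 = \frac{25}{36}*(-1) = -\frac{25}{36} (a basis 2-blade squares to minus the product of its generators' squares).
B^2 = -\frac{25}{36} — a negative square means the series sums to a rotation: l = \frac{5}{6}, alpha*l = \frac{3 \pi}{4}, so exp(alpha B) = cos(\frac{3 \pi}{4}) + (sin(\frac{3 \pi}{4})/(\frac{5}{6}))*B = - \frac{\sqrt{2}}{2} + (\frac{3 \sqrt{2}}{5})*B.
Answer: - \frac{\sqrt{2}}{2} + \frac{\sqrt{2}}{2} e_{1} e_{2}


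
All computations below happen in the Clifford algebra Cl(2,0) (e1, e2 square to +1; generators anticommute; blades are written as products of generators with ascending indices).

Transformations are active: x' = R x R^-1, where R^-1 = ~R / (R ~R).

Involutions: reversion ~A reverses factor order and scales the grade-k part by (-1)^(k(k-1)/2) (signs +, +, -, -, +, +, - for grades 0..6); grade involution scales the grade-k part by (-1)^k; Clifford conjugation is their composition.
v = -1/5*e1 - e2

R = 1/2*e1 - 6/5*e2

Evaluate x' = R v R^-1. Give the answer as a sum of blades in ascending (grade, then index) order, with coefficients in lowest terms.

~R = 1/2*e1 - 6/5*e2, and R ~R = 169/100, so R^-1 = ~R / (169/100).
R v = 11/10 - 37/50*e1 e2
Answer: 719/845*e1 - 95/169*e2


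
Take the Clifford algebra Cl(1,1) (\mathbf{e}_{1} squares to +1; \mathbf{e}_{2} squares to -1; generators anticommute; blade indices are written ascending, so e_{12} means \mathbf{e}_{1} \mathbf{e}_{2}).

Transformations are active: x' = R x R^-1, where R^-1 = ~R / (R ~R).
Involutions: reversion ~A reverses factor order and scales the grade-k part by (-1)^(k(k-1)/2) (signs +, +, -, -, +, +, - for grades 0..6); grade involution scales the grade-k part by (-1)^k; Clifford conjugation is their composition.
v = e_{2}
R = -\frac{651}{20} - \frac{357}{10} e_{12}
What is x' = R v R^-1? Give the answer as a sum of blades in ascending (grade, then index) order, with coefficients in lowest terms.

~R = -\frac{651}{20} + \frac{357}{10} e_{12}, and R ~R = -\frac{17199}{80}, so R^-1 = ~R / (-\frac{17199}{80}).
R v = \frac{357}{10} e_{1} - \frac{651}{20} e_{2}
Answer: \frac{2108}{195} e_{1} - \frac{2117}{195} e_{2}


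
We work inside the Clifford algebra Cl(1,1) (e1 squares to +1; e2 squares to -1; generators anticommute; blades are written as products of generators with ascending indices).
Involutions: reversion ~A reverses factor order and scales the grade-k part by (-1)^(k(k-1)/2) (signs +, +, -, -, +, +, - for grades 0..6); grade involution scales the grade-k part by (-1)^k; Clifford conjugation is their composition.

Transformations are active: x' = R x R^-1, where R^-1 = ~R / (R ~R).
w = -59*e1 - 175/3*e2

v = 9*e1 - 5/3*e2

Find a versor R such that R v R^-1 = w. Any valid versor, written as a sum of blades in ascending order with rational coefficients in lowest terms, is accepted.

The midline construction: v and w both square to 704/9, so reflecting in their sum -50*e1 - 60*e2 exchanges them.
Answer: -50*e1 - 60*e2


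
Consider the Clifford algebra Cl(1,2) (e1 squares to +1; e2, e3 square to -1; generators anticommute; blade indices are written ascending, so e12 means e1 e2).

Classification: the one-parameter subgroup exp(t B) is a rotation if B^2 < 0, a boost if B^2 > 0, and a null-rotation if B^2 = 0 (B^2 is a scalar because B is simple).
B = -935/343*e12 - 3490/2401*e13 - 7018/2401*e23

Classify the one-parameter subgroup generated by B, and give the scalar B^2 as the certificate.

B^2 term by term: the squares give (-935/343)^2*(e12)^2 + (-3490/2401)^2*(e13)^2 + (-7018/2401)^2*(e23)^2 = 874225/117649*(+1) + 12180100/5764801*(+1) + 49252324/5764801*(-1) = 1 (each basis 2-blade squares to minus the product of its generators' squares); cross terms between blades sharing an index anticommute and cancel. So B^2 = 1.
Answer: boost, certificate B^2 = 1. Why this suffices: the scalar 1 survives any versor conjugation, so its sign alone determines the class however B is presented.


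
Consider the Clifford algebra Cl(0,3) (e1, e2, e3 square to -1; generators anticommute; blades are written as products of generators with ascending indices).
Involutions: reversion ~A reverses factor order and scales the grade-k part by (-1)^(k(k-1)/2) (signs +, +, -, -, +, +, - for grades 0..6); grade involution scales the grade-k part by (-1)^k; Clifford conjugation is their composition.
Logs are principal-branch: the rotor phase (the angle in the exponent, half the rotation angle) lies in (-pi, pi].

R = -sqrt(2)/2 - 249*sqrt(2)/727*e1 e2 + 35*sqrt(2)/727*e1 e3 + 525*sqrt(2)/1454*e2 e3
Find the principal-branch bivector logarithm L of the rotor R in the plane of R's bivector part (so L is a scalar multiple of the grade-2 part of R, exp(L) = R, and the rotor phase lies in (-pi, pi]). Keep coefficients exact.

The scalar part of R is -sqrt(2)/2, which fixes the principal-branch rotor phase; the unit plane is then the bivector part divided by the sine of that phase, and L is that plane scaled by the phase.
Concretely: cos(phase) = -sqrt(2)/2 gives phase = ±3*pi/4, and since phase/sin(phase) is even the sign is immaterial: L = (phase/sin(phase)) * <R>_2 = (3*sqrt(2)*pi/4) * <R>_2.
Answer: -747*pi/1454*e1 e2 + 105*pi/1454*e1 e3 + 1575*pi/2908*e2 e3


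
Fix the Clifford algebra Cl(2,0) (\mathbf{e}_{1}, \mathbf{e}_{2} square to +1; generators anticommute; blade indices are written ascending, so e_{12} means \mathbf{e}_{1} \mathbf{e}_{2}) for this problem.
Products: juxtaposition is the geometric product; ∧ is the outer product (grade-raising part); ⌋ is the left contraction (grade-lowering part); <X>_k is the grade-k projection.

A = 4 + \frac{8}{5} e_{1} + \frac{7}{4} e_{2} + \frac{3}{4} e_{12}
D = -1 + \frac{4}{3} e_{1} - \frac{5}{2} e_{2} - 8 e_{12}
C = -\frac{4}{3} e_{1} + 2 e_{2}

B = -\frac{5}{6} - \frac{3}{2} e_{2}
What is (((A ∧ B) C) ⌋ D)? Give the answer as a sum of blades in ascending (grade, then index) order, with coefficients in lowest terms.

step 1: -\frac{10}{3} - \frac{4}{3} e_{1} - \frac{179}{24} e_{2} - \frac{121}{40} e_{12}
step 2: -\frac{473}{36} - \frac{289}{180} e_{1} - \frac{107}{10} e_{2} - \frac{227}{18} e_{12}
step 3: -\frac{8524}{135} - \frac{13921}{135} e_{1} + \frac{5483}{120} e_{2} + \frac{946}{9} e_{12}
Answer: -\frac{8524}{135} - \frac{13921}{135} e_{1} + \frac{5483}{120} e_{2} + \frac{946}{9} e_{12}


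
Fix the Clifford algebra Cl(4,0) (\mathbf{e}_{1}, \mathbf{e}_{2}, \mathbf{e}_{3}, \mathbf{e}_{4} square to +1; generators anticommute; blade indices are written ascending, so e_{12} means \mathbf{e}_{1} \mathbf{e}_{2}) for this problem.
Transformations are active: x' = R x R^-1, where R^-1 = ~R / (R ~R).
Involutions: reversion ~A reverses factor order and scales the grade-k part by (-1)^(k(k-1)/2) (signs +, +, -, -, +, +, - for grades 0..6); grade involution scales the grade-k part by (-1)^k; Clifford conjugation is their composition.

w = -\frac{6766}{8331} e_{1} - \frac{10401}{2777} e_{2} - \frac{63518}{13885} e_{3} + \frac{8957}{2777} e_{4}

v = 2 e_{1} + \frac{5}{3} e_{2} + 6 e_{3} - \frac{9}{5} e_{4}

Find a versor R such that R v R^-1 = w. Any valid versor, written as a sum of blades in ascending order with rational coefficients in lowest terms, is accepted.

Since q(v) = q(w) = \frac{10354}{225}, the sum R = v + w = \frac{9896}{8331} e_{1} - \frac{17318}{8331} e_{2} + \frac{19792}{13885} e_{3} + \frac{19792}{13885} e_{4} does the job whenever invertible.
Answer: \frac{9896}{8331} e_{1} - \frac{17318}{8331} e_{2} + \frac{19792}{13885} e_{3} + \frac{19792}{13885} e_{4}


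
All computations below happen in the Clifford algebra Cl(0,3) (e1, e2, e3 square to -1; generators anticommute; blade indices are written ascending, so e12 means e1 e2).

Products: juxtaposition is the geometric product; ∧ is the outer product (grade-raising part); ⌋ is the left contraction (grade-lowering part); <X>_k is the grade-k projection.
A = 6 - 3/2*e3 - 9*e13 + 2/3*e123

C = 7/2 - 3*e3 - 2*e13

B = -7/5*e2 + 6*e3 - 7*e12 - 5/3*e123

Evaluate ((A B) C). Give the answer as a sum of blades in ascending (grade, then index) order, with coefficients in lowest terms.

step 1: 71/9 + 54*e1 + 33/5*e2 + 122/3*e3 - 97/2*e12 - 14/15*e13 - 651/10*e23 - 121/10*e123
step 2: 13297/90 + 1573/15*e1 - 148*e2 + 680/3*e3 - 1345/4*e12 - 8147/45*e13 - 3013/20*e23 + 2327/20*e123
Answer: 13297/90 + 1573/15*e1 - 148*e2 + 680/3*e3 - 1345/4*e12 - 8147/45*e13 - 3013/20*e23 + 2327/20*e123


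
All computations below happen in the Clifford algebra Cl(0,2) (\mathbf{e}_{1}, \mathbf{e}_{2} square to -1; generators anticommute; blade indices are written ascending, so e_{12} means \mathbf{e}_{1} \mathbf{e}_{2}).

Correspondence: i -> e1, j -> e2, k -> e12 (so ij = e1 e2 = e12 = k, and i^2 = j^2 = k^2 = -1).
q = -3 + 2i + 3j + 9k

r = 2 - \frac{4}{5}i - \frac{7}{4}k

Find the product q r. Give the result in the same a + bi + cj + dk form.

In blades: q = -3 + 2 e_{1} + 3 e_{2} + 9 e_{12}, r = 2 - \frac{4}{5} e_{1} - \frac{7}{4} e_{12}.
Distribute q over r term by term (generator squares from the signature, products reordered to ascending indices): (-3)*r = -6 + \frac{12}{5} e_{1} + \frac{21}{4} e_{12}; (2 e_{1})*r = \frac{8}{5} + 4 e_{1} + \frac{7}{2} e_{2}; (3 e_{2})*r = -\frac{21}{4} e_{1} + 6 e_{2} + \frac{12}{5} e_{12}; (9 e_{12})*r = \frac{63}{4} - \frac{36}{5} e_{2} + 18 e_{12}.
Sum: \frac{227}{20} + \frac{23}{20} e_{1} + \frac{23}{10} e_{2} + \frac{513}{20} e_{12}; translating back through the correspondence:
Answer: \frac{227}{20} + \frac{23}{20}i + \frac{23}{10}j + \frac{513}{20}k


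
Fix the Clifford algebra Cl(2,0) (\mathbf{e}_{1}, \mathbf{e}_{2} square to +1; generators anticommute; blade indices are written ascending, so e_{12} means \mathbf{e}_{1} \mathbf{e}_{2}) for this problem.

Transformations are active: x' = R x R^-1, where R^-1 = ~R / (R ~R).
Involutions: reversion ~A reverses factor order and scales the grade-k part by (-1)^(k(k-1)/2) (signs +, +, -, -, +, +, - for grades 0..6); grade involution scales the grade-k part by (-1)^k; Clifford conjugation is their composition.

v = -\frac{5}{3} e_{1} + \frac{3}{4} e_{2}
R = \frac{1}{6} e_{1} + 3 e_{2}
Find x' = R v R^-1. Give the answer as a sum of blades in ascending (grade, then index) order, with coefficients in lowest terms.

~R = \frac{1}{6} e_{1} + 3 e_{2}, and R ~R = \frac{325}{36}, so R^-1 = ~R / (\frac{325}{36}).
R v = \frac{71}{36} + \frac{41}{8} e_{12}
Answer: \frac{1696}{975} e_{1} + \frac{729}{1300} e_{2}


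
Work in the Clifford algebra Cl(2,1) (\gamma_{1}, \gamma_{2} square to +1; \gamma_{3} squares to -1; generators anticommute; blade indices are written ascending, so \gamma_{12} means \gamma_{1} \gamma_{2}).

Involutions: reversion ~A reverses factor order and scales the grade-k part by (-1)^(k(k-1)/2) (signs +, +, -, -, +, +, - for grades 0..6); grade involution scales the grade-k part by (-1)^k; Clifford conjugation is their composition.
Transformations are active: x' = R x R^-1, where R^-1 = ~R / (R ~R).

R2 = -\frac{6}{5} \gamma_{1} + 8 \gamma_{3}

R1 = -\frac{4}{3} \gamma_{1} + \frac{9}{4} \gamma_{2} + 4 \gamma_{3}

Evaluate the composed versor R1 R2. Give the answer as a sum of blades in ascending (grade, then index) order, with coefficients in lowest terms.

Distribute over the terms of R2 (each basis-blade product reordered to ascending indices, repeated generators contracted through their squares):
R1 (-\frac{6}{5} \gamma_{1}) = \frac{8}{5} + \frac{27}{10} \gamma_{12} + \frac{24}{5} \gamma_{13}
R1 (8 \gamma_{3}) = -32 - \frac{32}{3} \gamma_{13} + 18 \gamma_{23}
Summing the partial products and collecting blades:
Answer: -\frac{152}{5} + \frac{27}{10} \gamma_{12} - \frac{88}{15} \gamma_{13} + 18 \gamma_{23}


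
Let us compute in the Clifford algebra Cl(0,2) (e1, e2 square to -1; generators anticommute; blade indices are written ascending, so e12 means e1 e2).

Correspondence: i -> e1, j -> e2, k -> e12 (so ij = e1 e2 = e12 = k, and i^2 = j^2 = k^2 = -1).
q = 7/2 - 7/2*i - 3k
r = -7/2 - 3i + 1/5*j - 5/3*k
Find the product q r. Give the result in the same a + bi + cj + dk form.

In blades: q = 7/2 - 7/2*e1 - 3*e12, r = -7/2 - 3*e1 + 1/5*e2 - 5/3*e12.
Distribute q over r term by term (generator squares from the signature, products reordered to ascending indices): (7/2)*r = -49/4 - 21/2*e1 + 7/10*e2 - 35/6*e12; (-7/2*e1)*r = -21/2 + 49/4*e1 - 35/6*e2 - 7/10*e12; (-3*e12)*r = -5 + 3/5*e1 + 9*e2 + 21/2*e12.
Sum: -111/4 + 47/20*e1 + 58/15*e2 + 119/30*e12; translating back through the correspondence:
Answer: -111/4 + 47/20*i + 58/15*j + 119/30*k


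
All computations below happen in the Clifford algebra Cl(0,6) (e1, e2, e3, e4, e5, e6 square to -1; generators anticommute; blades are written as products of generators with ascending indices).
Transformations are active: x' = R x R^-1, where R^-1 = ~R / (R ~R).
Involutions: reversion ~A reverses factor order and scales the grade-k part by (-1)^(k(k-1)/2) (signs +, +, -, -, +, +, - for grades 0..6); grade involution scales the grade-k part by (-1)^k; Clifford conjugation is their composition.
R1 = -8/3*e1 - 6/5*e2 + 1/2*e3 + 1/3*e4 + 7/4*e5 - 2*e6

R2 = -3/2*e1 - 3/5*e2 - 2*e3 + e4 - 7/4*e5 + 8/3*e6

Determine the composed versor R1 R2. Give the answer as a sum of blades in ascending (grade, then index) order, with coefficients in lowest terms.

Distribute over the terms of R1 (each basis-blade product reordered to ascending indices, repeated generators contracted through their squares):
(-8/3*e1) R2 = -4 + 8/5*e1 e2 + 16/3*e1 e3 - 8/3*e1 e4 + 14/3*e1 e5 - 64/9*e1 e6
(-6/5*e2) R2 = -18/25 - 9/5*e1 e2 + 12/5*e2 e3 - 6/5*e2 e4 + 21/10*e2 e5 - 16/5*e2 e6
(1/2*e3) R2 = 1 + 3/4*e1 e3 + 3/10*e2 e3 + 1/2*e3 e4 - 7/8*e3 e5 + 4/3*e3 e6
(1/3*e4) R2 = -1/3 + 1/2*e1 e4 + 1/5*e2 e4 + 2/3*e3 e4 - 7/12*e4 e5 + 8/9*e4 e6
(7/4*e5) R2 = 49/16 + 21/8*e1 e5 + 21/20*e2 e5 + 7/2*e3 e5 - 7/4*e4 e5 + 14/3*e5 e6
(-2*e6) R2 = 16/3 - 3*e1 e6 - 6/5*e2 e6 - 4*e3 e6 + 2*e4 e6 - 7/2*e5 e6
Summing the partial products and collecting blades:
Answer: 1737/400 - 1/5*e1 e2 + 73/12*e1 e3 - 13/6*e1 e4 + 175/24*e1 e5 - 91/9*e1 e6 + 27/10*e2 e3 - e2 e4 + 63/20*e2 e5 - 22/5*e2 e6 + 7/6*e3 e4 + 21/8*e3 e5 - 8/3*e3 e6 - 7/3*e4 e5 + 26/9*e4 e6 + 7/6*e5 e6


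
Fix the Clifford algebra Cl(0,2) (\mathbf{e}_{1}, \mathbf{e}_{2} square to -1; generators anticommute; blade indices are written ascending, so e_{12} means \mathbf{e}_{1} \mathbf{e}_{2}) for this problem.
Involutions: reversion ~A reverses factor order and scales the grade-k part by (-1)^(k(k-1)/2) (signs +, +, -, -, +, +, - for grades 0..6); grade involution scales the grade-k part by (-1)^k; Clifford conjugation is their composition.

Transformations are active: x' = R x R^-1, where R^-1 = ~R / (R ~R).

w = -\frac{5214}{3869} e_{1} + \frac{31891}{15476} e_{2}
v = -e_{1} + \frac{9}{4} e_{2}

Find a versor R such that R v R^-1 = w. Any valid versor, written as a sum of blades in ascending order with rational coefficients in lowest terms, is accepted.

Sketch: the shared square -\frac{97}{16} makes R = v + w = -\frac{9083}{3869} e_{1} + \frac{16678}{3869} e_{2} the natural versor; its sandwich fixes that direction, negates (v - w)/2, and sends v to w.
Answer: -\frac{9083}{3869} e_{1} + \frac{16678}{3869} e_{2}


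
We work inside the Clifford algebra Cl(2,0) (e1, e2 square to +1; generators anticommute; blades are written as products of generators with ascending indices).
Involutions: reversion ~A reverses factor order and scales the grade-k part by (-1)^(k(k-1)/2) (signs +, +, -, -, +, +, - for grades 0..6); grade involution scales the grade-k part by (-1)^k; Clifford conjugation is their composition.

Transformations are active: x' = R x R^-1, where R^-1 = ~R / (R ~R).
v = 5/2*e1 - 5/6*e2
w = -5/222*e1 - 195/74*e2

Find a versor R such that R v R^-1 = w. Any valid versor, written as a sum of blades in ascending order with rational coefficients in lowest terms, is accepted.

Take R = v + w = 275/111*e1 - 385/111*e2. Because q(v) = q(w) = 125/18, conjugation by R sends v exactly to w.
Answer: 275/111*e1 - 385/111*e2


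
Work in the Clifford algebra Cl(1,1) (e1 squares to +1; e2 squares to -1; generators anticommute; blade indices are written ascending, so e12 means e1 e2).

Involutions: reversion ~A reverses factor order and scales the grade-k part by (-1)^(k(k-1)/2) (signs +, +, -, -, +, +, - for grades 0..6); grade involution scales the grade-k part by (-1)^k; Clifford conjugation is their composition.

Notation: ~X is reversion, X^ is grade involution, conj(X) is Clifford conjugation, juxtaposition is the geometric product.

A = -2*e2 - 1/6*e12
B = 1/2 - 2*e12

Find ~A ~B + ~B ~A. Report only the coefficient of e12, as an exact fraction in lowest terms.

first term: 1/3 - 4*e1 - e2 + 1/12*e12
second term: 1/3 + 4*e1 - e2 + 1/12*e12
Answer: 1/6


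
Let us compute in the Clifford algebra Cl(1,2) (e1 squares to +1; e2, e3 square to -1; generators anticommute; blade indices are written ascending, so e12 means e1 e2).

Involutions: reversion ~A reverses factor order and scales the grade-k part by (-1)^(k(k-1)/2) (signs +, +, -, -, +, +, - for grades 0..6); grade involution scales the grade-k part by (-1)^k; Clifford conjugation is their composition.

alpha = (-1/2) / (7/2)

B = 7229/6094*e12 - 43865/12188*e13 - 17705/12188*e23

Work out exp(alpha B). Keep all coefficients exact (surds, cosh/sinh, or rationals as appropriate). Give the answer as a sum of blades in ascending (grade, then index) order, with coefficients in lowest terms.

B^2 term by term: the squares give (7229/6094)^2*(e12)^2 + (-43865/12188)^2*(e13)^2 + (-17705/12188)^2*(e23)^2 = 52258441/37136836*(+1) + 1924138225/148547344*(+1) + 313467025/148547344*(-1) = 49/4 (each basis 2-blade squares to minus the product of its generators' squares); cross terms between blades sharing an index anticommute and cancel. So B^2 = 49/4.
B^2 = 49/4 — a positive square means the series sums to a boost: l = 7/2, alpha*l = -1/2, so exp(alpha B) = cosh(-1/2) + (sinh(-1/2)/(7/2))*B = cosh(1/2) + (-2*sinh(1/2)/7)*B.
Answer: cosh(1/2) - 7229*sinh(1/2)/21329*e12 + 43865*sinh(1/2)/42658*e13 + 17705*sinh(1/2)/42658*e23


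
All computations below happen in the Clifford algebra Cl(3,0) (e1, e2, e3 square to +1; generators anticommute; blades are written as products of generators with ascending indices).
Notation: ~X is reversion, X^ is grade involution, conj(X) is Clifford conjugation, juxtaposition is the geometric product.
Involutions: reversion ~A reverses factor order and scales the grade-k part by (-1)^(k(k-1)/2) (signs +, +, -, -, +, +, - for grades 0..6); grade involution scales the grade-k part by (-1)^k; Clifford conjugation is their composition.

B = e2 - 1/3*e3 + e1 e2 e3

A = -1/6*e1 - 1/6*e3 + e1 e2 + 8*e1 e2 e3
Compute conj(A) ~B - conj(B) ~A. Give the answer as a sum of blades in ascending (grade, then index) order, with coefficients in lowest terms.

first term: 143/18 - e1 - e3 - 8/3*e1 e2 - 145/18*e1 e3 - 1/3*e2 e3 + 1/3*e1 e2 e3
second term: 143/18 - e1 + e3 - 3*e1 e2 - 143/18*e1 e3 - 1/3*e1 e2 e3
Answer: -2*e3 + 1/3*e1 e2 - 1/9*e1 e3 - 1/3*e2 e3 + 2/3*e1 e2 e3


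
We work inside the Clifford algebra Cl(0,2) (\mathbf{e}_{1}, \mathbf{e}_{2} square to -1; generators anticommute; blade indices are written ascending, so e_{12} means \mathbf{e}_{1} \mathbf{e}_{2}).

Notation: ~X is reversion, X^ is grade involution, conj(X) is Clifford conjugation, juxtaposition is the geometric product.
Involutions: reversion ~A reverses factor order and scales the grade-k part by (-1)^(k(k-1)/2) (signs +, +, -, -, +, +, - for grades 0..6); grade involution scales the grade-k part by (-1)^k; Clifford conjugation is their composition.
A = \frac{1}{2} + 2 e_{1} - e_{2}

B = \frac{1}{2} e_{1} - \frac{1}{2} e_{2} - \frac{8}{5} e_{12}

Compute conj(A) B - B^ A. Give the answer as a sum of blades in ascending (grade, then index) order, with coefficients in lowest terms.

first term: \frac{3}{2} - \frac{27}{20} e_{1} - \frac{69}{20} e_{2} - \frac{3}{10} e_{12}
second term: \frac{3}{2} - \frac{37}{20} e_{1} - \frac{59}{20} e_{2} - \frac{13}{10} e_{12}
Answer: \frac{1}{2} e_{1} - \frac{1}{2} e_{2} + e_{12}


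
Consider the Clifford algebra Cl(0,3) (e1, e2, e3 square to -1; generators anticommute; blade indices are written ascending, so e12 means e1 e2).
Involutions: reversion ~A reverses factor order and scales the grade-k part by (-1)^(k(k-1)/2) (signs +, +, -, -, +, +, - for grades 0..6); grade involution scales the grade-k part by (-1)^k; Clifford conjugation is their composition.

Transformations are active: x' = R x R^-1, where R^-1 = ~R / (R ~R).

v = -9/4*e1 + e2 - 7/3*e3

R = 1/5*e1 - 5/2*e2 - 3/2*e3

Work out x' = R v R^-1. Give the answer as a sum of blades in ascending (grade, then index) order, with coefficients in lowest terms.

~R = 1/5*e1 - 5/2*e2 - 3/2*e3, and R ~R = -427/50, so R^-1 = ~R / (-427/50).
R v = -11/20 - 217/40*e12 - 461/120*e13 + 22/3*e23
Answer: 3887/1708*e1 - 1129/854*e2 + 5483/2562*e3


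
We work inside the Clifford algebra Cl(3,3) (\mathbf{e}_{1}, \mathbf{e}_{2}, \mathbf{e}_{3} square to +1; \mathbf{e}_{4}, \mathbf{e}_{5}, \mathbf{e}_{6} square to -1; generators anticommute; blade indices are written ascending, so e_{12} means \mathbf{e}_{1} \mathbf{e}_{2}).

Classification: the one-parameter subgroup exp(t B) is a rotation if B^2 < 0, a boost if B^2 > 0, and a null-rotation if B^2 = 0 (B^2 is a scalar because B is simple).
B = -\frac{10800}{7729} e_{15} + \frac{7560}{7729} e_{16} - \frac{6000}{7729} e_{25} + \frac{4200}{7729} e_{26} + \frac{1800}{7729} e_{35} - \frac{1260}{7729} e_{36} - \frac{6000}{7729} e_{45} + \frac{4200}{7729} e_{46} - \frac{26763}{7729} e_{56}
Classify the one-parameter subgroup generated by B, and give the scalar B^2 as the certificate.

B^2 term by term: the squares give (-\frac{10800}{7729})^2*(e_{15})^2 + (\frac{7560}{7729})^2*(e_{16})^2 + (-\frac{6000}{7729})^2*(e_{25})^2 + (\frac{4200}{7729})^2*(e_{26})^2 + (\frac{1800}{7729})^2*(e_{35})^2 + (-\frac{1260}{7729})^2*(e_{36})^2 + (-\frac{6000}{7729})^2*(e_{45})^2 + (\frac{4200}{7729})^2*(e_{46})^2 + (-\frac{26763}{7729})^2*(e_{56})^2 = \frac{116640000}{59737441}*(+1) + \frac{57153600}{59737441}*(+1) + \frac{36000000}{59737441}*(+1) + \frac{17640000}{59737441}*(+1) + \frac{3240000}{59737441}*(+1) + \frac{1587600}{59737441}*(+1) + \frac{36000000}{59737441}*(-1) + \frac{17640000}{59737441}*(-1) + \frac{716258169}{59737441}*(-1) = -9 (each basis 2-blade squares to minus the product of its generators' squares); cross terms between blades sharing an index anticommute and cancel; the commuting (index-disjoint) pairs give grade-4 terms 2*c*c'*(blade product), which cancel blade by blade — e_{1256}: \frac{90720000}{59737441} - \frac{90720000}{59737441} = 0; e_{1356}: -\frac{27216000}{59737441} + \frac{27216000}{59737441} = 0; e_{1456}: \frac{90720000}{59737441} - \frac{90720000}{59737441} = 0; e_{2356}: -\frac{15120000}{59737441} + \frac{15120000}{59737441} = 0; e_{2456}: \frac{50400000}{59737441} - \frac{50400000}{59737441} = 0; e_{3456}: -\frac{15120000}{59737441} + \frac{15120000}{59737441} = 0 — confirming B is simple. So B^2 = -9.
Answer: rotation, certificate B^2 = -9. The class reads off the invariant scalar -9 directly.


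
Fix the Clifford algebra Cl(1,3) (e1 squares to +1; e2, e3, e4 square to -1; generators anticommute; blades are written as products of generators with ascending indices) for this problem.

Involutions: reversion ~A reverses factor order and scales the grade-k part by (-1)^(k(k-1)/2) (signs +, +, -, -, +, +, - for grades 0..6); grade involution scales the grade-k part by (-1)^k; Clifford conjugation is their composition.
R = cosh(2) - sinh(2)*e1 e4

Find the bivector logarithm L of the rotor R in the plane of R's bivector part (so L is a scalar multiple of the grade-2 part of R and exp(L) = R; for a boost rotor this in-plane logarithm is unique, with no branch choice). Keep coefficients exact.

The scalar part of R is cosh(2), so cosh pins the rapidity up to sign — the sign comes from the bivector part; dividing that part by sinh of the rapidity yields the plane, and the in-plane L = rapidity * plane is unique because the two sign choices cancel.
Concretely: cosh(rapidity) = cosh(2) gives rapidity = ±2, and since rapidity/sinh(rapidity) is even the sign is immaterial: L = (rapidity/sinh(rapidity)) * <R>_2 = (2/sinh(2)) * <R>_2.
Answer: -2*e1 e4


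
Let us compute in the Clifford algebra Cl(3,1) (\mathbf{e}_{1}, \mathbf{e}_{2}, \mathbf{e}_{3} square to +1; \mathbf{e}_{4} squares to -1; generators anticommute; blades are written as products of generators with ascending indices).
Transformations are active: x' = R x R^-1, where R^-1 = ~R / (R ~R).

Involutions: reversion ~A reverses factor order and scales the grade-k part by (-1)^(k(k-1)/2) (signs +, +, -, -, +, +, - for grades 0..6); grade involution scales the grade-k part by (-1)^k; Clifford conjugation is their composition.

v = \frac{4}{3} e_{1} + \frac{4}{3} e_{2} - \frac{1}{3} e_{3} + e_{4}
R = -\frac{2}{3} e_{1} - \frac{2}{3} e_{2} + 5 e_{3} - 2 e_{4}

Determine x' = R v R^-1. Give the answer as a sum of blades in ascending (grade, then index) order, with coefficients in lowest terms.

~R = -\frac{2}{3} e_{1} - \frac{2}{3} e_{2} + 5 e_{3} - 2 e_{4}, and R ~R = \frac{197}{9}, so R^-1 = ~R / (\frac{197}{9}).
R v = -\frac{13}{9} - \frac{58}{9} e_{1} e_{3} + 2 e_{1} e_{4} - \frac{58}{9} e_{2} e_{3} + 2 e_{2} e_{4} + \frac{13}{3} e_{3} e_{4}
Answer: -\frac{736}{591} e_{1} - \frac{736}{591} e_{2} - \frac{193}{591} e_{3} - \frac{145}{197} e_{4}


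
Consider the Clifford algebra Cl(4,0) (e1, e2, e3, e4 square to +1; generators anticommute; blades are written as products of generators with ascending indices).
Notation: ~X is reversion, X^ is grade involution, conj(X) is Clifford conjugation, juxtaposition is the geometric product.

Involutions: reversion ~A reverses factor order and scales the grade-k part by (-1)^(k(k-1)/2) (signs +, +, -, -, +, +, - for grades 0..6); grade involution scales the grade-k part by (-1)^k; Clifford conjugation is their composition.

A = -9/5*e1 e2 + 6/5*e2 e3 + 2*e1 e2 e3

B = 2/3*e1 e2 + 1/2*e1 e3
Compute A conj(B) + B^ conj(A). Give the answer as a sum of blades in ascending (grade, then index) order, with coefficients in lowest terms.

first term: -6/5 - e2 + 4/3*e3 - 3/5*e1 e2 + 4/5*e1 e3 - 9/10*e2 e3
second term: -6/5 + e2 - 4/3*e3 + 3/5*e1 e2 - 4/5*e1 e3 + 9/10*e2 e3
Answer: -12/5


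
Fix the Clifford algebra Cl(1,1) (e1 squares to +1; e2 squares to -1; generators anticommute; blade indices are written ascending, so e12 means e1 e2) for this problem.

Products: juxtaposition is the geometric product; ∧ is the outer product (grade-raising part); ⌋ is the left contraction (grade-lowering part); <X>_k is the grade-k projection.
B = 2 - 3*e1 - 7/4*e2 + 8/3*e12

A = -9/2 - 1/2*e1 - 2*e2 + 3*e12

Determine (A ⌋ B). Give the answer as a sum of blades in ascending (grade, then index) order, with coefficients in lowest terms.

step 1: -3 + 49/6*e1 + 157/24*e2 - 12*e12
Answer: -3 + 49/6*e1 + 157/24*e2 - 12*e12


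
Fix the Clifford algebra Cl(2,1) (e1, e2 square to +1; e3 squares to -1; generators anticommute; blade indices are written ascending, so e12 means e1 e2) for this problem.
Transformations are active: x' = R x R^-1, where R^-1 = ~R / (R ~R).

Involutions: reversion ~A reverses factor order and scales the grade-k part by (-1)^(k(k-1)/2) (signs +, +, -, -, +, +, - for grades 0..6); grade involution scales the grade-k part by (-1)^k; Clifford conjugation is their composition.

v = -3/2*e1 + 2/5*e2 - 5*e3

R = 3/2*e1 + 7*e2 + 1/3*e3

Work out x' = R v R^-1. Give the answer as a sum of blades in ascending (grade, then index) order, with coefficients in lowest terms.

~R = 3/2*e1 + 7*e2 + 1/3*e3, and R ~R = 1841/36, so R^-1 = ~R / (1841/36).
R v = 133/60 + 111/10*e12 - 7*e13 - 527/15*e23
Answer: 4287/2630*e1 + 272/1315*e2 + 6613/1315*e3
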